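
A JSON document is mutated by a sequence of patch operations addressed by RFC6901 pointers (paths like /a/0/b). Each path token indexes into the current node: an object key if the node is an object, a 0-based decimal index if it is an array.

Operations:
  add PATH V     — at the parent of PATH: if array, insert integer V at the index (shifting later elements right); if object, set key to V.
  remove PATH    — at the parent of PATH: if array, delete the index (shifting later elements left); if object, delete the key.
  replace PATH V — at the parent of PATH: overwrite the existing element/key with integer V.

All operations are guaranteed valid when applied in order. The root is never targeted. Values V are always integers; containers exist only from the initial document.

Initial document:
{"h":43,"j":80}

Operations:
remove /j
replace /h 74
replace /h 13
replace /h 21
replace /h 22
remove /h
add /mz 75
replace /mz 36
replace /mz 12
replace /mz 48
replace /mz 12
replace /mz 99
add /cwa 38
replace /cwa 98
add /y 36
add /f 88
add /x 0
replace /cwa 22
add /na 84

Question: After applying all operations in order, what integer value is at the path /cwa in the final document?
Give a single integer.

After op 1 (remove /j): {"h":43}
After op 2 (replace /h 74): {"h":74}
After op 3 (replace /h 13): {"h":13}
After op 4 (replace /h 21): {"h":21}
After op 5 (replace /h 22): {"h":22}
After op 6 (remove /h): {}
After op 7 (add /mz 75): {"mz":75}
After op 8 (replace /mz 36): {"mz":36}
After op 9 (replace /mz 12): {"mz":12}
After op 10 (replace /mz 48): {"mz":48}
After op 11 (replace /mz 12): {"mz":12}
After op 12 (replace /mz 99): {"mz":99}
After op 13 (add /cwa 38): {"cwa":38,"mz":99}
After op 14 (replace /cwa 98): {"cwa":98,"mz":99}
After op 15 (add /y 36): {"cwa":98,"mz":99,"y":36}
After op 16 (add /f 88): {"cwa":98,"f":88,"mz":99,"y":36}
After op 17 (add /x 0): {"cwa":98,"f":88,"mz":99,"x":0,"y":36}
After op 18 (replace /cwa 22): {"cwa":22,"f":88,"mz":99,"x":0,"y":36}
After op 19 (add /na 84): {"cwa":22,"f":88,"mz":99,"na":84,"x":0,"y":36}
Value at /cwa: 22

Answer: 22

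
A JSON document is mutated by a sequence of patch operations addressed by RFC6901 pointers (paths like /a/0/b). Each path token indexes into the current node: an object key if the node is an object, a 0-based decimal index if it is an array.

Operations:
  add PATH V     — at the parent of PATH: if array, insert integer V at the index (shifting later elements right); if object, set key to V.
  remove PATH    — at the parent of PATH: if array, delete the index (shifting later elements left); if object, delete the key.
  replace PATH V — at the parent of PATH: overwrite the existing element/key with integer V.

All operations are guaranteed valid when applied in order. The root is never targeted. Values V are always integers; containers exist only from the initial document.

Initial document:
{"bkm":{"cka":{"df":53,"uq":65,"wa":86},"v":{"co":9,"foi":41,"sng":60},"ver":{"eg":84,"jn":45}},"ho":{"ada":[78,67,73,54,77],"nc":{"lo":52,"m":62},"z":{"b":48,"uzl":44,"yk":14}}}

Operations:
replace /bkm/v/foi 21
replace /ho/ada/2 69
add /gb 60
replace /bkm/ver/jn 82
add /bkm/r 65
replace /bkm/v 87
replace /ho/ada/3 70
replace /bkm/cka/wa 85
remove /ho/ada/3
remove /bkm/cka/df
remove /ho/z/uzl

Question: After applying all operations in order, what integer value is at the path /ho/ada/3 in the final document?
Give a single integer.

Answer: 77

Derivation:
After op 1 (replace /bkm/v/foi 21): {"bkm":{"cka":{"df":53,"uq":65,"wa":86},"v":{"co":9,"foi":21,"sng":60},"ver":{"eg":84,"jn":45}},"ho":{"ada":[78,67,73,54,77],"nc":{"lo":52,"m":62},"z":{"b":48,"uzl":44,"yk":14}}}
After op 2 (replace /ho/ada/2 69): {"bkm":{"cka":{"df":53,"uq":65,"wa":86},"v":{"co":9,"foi":21,"sng":60},"ver":{"eg":84,"jn":45}},"ho":{"ada":[78,67,69,54,77],"nc":{"lo":52,"m":62},"z":{"b":48,"uzl":44,"yk":14}}}
After op 3 (add /gb 60): {"bkm":{"cka":{"df":53,"uq":65,"wa":86},"v":{"co":9,"foi":21,"sng":60},"ver":{"eg":84,"jn":45}},"gb":60,"ho":{"ada":[78,67,69,54,77],"nc":{"lo":52,"m":62},"z":{"b":48,"uzl":44,"yk":14}}}
After op 4 (replace /bkm/ver/jn 82): {"bkm":{"cka":{"df":53,"uq":65,"wa":86},"v":{"co":9,"foi":21,"sng":60},"ver":{"eg":84,"jn":82}},"gb":60,"ho":{"ada":[78,67,69,54,77],"nc":{"lo":52,"m":62},"z":{"b":48,"uzl":44,"yk":14}}}
After op 5 (add /bkm/r 65): {"bkm":{"cka":{"df":53,"uq":65,"wa":86},"r":65,"v":{"co":9,"foi":21,"sng":60},"ver":{"eg":84,"jn":82}},"gb":60,"ho":{"ada":[78,67,69,54,77],"nc":{"lo":52,"m":62},"z":{"b":48,"uzl":44,"yk":14}}}
After op 6 (replace /bkm/v 87): {"bkm":{"cka":{"df":53,"uq":65,"wa":86},"r":65,"v":87,"ver":{"eg":84,"jn":82}},"gb":60,"ho":{"ada":[78,67,69,54,77],"nc":{"lo":52,"m":62},"z":{"b":48,"uzl":44,"yk":14}}}
After op 7 (replace /ho/ada/3 70): {"bkm":{"cka":{"df":53,"uq":65,"wa":86},"r":65,"v":87,"ver":{"eg":84,"jn":82}},"gb":60,"ho":{"ada":[78,67,69,70,77],"nc":{"lo":52,"m":62},"z":{"b":48,"uzl":44,"yk":14}}}
After op 8 (replace /bkm/cka/wa 85): {"bkm":{"cka":{"df":53,"uq":65,"wa":85},"r":65,"v":87,"ver":{"eg":84,"jn":82}},"gb":60,"ho":{"ada":[78,67,69,70,77],"nc":{"lo":52,"m":62},"z":{"b":48,"uzl":44,"yk":14}}}
After op 9 (remove /ho/ada/3): {"bkm":{"cka":{"df":53,"uq":65,"wa":85},"r":65,"v":87,"ver":{"eg":84,"jn":82}},"gb":60,"ho":{"ada":[78,67,69,77],"nc":{"lo":52,"m":62},"z":{"b":48,"uzl":44,"yk":14}}}
After op 10 (remove /bkm/cka/df): {"bkm":{"cka":{"uq":65,"wa":85},"r":65,"v":87,"ver":{"eg":84,"jn":82}},"gb":60,"ho":{"ada":[78,67,69,77],"nc":{"lo":52,"m":62},"z":{"b":48,"uzl":44,"yk":14}}}
After op 11 (remove /ho/z/uzl): {"bkm":{"cka":{"uq":65,"wa":85},"r":65,"v":87,"ver":{"eg":84,"jn":82}},"gb":60,"ho":{"ada":[78,67,69,77],"nc":{"lo":52,"m":62},"z":{"b":48,"yk":14}}}
Value at /ho/ada/3: 77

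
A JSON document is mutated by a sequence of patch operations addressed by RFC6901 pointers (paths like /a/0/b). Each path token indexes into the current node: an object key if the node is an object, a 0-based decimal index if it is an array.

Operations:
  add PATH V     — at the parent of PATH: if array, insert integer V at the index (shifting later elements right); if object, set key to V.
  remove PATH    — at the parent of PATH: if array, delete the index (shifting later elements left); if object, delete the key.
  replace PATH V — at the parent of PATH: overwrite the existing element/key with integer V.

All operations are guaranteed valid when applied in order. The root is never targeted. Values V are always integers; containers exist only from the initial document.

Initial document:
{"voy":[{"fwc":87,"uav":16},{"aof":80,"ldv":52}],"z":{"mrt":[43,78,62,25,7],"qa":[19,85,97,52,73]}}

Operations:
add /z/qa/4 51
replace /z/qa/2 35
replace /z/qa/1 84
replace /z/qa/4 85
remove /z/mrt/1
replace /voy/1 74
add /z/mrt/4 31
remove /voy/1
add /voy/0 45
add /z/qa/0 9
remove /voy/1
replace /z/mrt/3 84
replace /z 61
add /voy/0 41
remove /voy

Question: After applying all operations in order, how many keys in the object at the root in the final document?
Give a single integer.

Answer: 1

Derivation:
After op 1 (add /z/qa/4 51): {"voy":[{"fwc":87,"uav":16},{"aof":80,"ldv":52}],"z":{"mrt":[43,78,62,25,7],"qa":[19,85,97,52,51,73]}}
After op 2 (replace /z/qa/2 35): {"voy":[{"fwc":87,"uav":16},{"aof":80,"ldv":52}],"z":{"mrt":[43,78,62,25,7],"qa":[19,85,35,52,51,73]}}
After op 3 (replace /z/qa/1 84): {"voy":[{"fwc":87,"uav":16},{"aof":80,"ldv":52}],"z":{"mrt":[43,78,62,25,7],"qa":[19,84,35,52,51,73]}}
After op 4 (replace /z/qa/4 85): {"voy":[{"fwc":87,"uav":16},{"aof":80,"ldv":52}],"z":{"mrt":[43,78,62,25,7],"qa":[19,84,35,52,85,73]}}
After op 5 (remove /z/mrt/1): {"voy":[{"fwc":87,"uav":16},{"aof":80,"ldv":52}],"z":{"mrt":[43,62,25,7],"qa":[19,84,35,52,85,73]}}
After op 6 (replace /voy/1 74): {"voy":[{"fwc":87,"uav":16},74],"z":{"mrt":[43,62,25,7],"qa":[19,84,35,52,85,73]}}
After op 7 (add /z/mrt/4 31): {"voy":[{"fwc":87,"uav":16},74],"z":{"mrt":[43,62,25,7,31],"qa":[19,84,35,52,85,73]}}
After op 8 (remove /voy/1): {"voy":[{"fwc":87,"uav":16}],"z":{"mrt":[43,62,25,7,31],"qa":[19,84,35,52,85,73]}}
After op 9 (add /voy/0 45): {"voy":[45,{"fwc":87,"uav":16}],"z":{"mrt":[43,62,25,7,31],"qa":[19,84,35,52,85,73]}}
After op 10 (add /z/qa/0 9): {"voy":[45,{"fwc":87,"uav":16}],"z":{"mrt":[43,62,25,7,31],"qa":[9,19,84,35,52,85,73]}}
After op 11 (remove /voy/1): {"voy":[45],"z":{"mrt":[43,62,25,7,31],"qa":[9,19,84,35,52,85,73]}}
After op 12 (replace /z/mrt/3 84): {"voy":[45],"z":{"mrt":[43,62,25,84,31],"qa":[9,19,84,35,52,85,73]}}
After op 13 (replace /z 61): {"voy":[45],"z":61}
After op 14 (add /voy/0 41): {"voy":[41,45],"z":61}
After op 15 (remove /voy): {"z":61}
Size at the root: 1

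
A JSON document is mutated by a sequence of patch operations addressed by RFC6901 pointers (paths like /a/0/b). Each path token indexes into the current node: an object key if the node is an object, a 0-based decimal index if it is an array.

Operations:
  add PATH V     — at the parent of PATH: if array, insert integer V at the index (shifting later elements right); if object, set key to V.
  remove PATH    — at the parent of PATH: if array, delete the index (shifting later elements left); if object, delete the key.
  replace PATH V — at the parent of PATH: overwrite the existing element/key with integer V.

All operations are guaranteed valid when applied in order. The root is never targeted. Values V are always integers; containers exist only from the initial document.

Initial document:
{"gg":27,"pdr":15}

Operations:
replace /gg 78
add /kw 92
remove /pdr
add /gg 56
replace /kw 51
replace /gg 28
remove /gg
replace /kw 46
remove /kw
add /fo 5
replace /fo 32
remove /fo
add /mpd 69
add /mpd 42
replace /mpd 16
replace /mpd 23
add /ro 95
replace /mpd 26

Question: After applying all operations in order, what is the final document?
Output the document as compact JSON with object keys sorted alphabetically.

Answer: {"mpd":26,"ro":95}

Derivation:
After op 1 (replace /gg 78): {"gg":78,"pdr":15}
After op 2 (add /kw 92): {"gg":78,"kw":92,"pdr":15}
After op 3 (remove /pdr): {"gg":78,"kw":92}
After op 4 (add /gg 56): {"gg":56,"kw":92}
After op 5 (replace /kw 51): {"gg":56,"kw":51}
After op 6 (replace /gg 28): {"gg":28,"kw":51}
After op 7 (remove /gg): {"kw":51}
After op 8 (replace /kw 46): {"kw":46}
After op 9 (remove /kw): {}
After op 10 (add /fo 5): {"fo":5}
After op 11 (replace /fo 32): {"fo":32}
After op 12 (remove /fo): {}
After op 13 (add /mpd 69): {"mpd":69}
After op 14 (add /mpd 42): {"mpd":42}
After op 15 (replace /mpd 16): {"mpd":16}
After op 16 (replace /mpd 23): {"mpd":23}
After op 17 (add /ro 95): {"mpd":23,"ro":95}
After op 18 (replace /mpd 26): {"mpd":26,"ro":95}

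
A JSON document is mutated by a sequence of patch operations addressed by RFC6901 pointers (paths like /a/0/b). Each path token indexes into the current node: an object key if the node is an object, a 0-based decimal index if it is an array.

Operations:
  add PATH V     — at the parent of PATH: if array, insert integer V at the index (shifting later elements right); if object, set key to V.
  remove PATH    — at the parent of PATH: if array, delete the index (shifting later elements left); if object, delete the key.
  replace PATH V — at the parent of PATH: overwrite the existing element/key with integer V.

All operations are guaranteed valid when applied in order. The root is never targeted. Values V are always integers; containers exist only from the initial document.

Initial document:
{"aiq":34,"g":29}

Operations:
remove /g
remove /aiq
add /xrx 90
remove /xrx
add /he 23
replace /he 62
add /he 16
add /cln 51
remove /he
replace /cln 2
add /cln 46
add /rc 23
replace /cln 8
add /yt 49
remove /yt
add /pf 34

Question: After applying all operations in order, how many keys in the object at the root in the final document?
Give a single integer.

Answer: 3

Derivation:
After op 1 (remove /g): {"aiq":34}
After op 2 (remove /aiq): {}
After op 3 (add /xrx 90): {"xrx":90}
After op 4 (remove /xrx): {}
After op 5 (add /he 23): {"he":23}
After op 6 (replace /he 62): {"he":62}
After op 7 (add /he 16): {"he":16}
After op 8 (add /cln 51): {"cln":51,"he":16}
After op 9 (remove /he): {"cln":51}
After op 10 (replace /cln 2): {"cln":2}
After op 11 (add /cln 46): {"cln":46}
After op 12 (add /rc 23): {"cln":46,"rc":23}
After op 13 (replace /cln 8): {"cln":8,"rc":23}
After op 14 (add /yt 49): {"cln":8,"rc":23,"yt":49}
After op 15 (remove /yt): {"cln":8,"rc":23}
After op 16 (add /pf 34): {"cln":8,"pf":34,"rc":23}
Size at the root: 3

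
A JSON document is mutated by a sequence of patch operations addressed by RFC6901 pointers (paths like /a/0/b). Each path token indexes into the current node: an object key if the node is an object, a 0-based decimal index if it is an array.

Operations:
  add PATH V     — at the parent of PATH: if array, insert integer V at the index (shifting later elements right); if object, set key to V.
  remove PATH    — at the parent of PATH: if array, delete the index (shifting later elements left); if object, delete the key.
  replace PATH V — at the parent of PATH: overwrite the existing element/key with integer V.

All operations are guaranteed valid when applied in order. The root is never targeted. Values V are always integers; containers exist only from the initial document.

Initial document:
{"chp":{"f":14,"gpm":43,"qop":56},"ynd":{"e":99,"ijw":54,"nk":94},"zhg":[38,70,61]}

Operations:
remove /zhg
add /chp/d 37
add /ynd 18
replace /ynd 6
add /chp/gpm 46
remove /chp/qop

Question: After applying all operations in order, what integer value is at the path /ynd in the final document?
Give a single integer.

Answer: 6

Derivation:
After op 1 (remove /zhg): {"chp":{"f":14,"gpm":43,"qop":56},"ynd":{"e":99,"ijw":54,"nk":94}}
After op 2 (add /chp/d 37): {"chp":{"d":37,"f":14,"gpm":43,"qop":56},"ynd":{"e":99,"ijw":54,"nk":94}}
After op 3 (add /ynd 18): {"chp":{"d":37,"f":14,"gpm":43,"qop":56},"ynd":18}
After op 4 (replace /ynd 6): {"chp":{"d":37,"f":14,"gpm":43,"qop":56},"ynd":6}
After op 5 (add /chp/gpm 46): {"chp":{"d":37,"f":14,"gpm":46,"qop":56},"ynd":6}
After op 6 (remove /chp/qop): {"chp":{"d":37,"f":14,"gpm":46},"ynd":6}
Value at /ynd: 6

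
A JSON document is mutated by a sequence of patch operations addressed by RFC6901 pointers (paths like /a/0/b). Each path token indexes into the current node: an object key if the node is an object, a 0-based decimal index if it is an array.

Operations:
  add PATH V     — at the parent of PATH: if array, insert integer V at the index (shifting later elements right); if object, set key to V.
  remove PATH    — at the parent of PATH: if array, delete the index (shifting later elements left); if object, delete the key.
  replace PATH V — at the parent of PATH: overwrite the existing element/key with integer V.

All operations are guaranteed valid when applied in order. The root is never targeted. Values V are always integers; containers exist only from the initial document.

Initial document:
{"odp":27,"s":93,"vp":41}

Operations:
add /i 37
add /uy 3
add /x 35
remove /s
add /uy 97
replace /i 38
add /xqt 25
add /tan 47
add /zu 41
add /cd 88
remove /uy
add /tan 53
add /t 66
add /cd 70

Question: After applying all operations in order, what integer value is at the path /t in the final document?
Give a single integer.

After op 1 (add /i 37): {"i":37,"odp":27,"s":93,"vp":41}
After op 2 (add /uy 3): {"i":37,"odp":27,"s":93,"uy":3,"vp":41}
After op 3 (add /x 35): {"i":37,"odp":27,"s":93,"uy":3,"vp":41,"x":35}
After op 4 (remove /s): {"i":37,"odp":27,"uy":3,"vp":41,"x":35}
After op 5 (add /uy 97): {"i":37,"odp":27,"uy":97,"vp":41,"x":35}
After op 6 (replace /i 38): {"i":38,"odp":27,"uy":97,"vp":41,"x":35}
After op 7 (add /xqt 25): {"i":38,"odp":27,"uy":97,"vp":41,"x":35,"xqt":25}
After op 8 (add /tan 47): {"i":38,"odp":27,"tan":47,"uy":97,"vp":41,"x":35,"xqt":25}
After op 9 (add /zu 41): {"i":38,"odp":27,"tan":47,"uy":97,"vp":41,"x":35,"xqt":25,"zu":41}
After op 10 (add /cd 88): {"cd":88,"i":38,"odp":27,"tan":47,"uy":97,"vp":41,"x":35,"xqt":25,"zu":41}
After op 11 (remove /uy): {"cd":88,"i":38,"odp":27,"tan":47,"vp":41,"x":35,"xqt":25,"zu":41}
After op 12 (add /tan 53): {"cd":88,"i":38,"odp":27,"tan":53,"vp":41,"x":35,"xqt":25,"zu":41}
After op 13 (add /t 66): {"cd":88,"i":38,"odp":27,"t":66,"tan":53,"vp":41,"x":35,"xqt":25,"zu":41}
After op 14 (add /cd 70): {"cd":70,"i":38,"odp":27,"t":66,"tan":53,"vp":41,"x":35,"xqt":25,"zu":41}
Value at /t: 66

Answer: 66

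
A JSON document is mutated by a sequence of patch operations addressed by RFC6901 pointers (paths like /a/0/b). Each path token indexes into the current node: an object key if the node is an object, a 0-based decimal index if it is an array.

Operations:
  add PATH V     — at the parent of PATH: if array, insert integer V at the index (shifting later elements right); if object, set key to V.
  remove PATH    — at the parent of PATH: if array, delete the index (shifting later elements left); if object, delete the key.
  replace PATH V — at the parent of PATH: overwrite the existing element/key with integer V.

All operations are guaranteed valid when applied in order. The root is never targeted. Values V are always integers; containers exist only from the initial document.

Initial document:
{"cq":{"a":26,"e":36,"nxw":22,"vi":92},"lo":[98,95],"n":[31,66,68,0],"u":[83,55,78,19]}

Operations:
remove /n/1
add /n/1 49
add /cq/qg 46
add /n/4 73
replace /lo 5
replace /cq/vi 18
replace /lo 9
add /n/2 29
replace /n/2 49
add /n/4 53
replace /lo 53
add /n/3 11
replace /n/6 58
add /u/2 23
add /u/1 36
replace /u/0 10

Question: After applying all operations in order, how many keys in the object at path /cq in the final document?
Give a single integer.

After op 1 (remove /n/1): {"cq":{"a":26,"e":36,"nxw":22,"vi":92},"lo":[98,95],"n":[31,68,0],"u":[83,55,78,19]}
After op 2 (add /n/1 49): {"cq":{"a":26,"e":36,"nxw":22,"vi":92},"lo":[98,95],"n":[31,49,68,0],"u":[83,55,78,19]}
After op 3 (add /cq/qg 46): {"cq":{"a":26,"e":36,"nxw":22,"qg":46,"vi":92},"lo":[98,95],"n":[31,49,68,0],"u":[83,55,78,19]}
After op 4 (add /n/4 73): {"cq":{"a":26,"e":36,"nxw":22,"qg":46,"vi":92},"lo":[98,95],"n":[31,49,68,0,73],"u":[83,55,78,19]}
After op 5 (replace /lo 5): {"cq":{"a":26,"e":36,"nxw":22,"qg":46,"vi":92},"lo":5,"n":[31,49,68,0,73],"u":[83,55,78,19]}
After op 6 (replace /cq/vi 18): {"cq":{"a":26,"e":36,"nxw":22,"qg":46,"vi":18},"lo":5,"n":[31,49,68,0,73],"u":[83,55,78,19]}
After op 7 (replace /lo 9): {"cq":{"a":26,"e":36,"nxw":22,"qg":46,"vi":18},"lo":9,"n":[31,49,68,0,73],"u":[83,55,78,19]}
After op 8 (add /n/2 29): {"cq":{"a":26,"e":36,"nxw":22,"qg":46,"vi":18},"lo":9,"n":[31,49,29,68,0,73],"u":[83,55,78,19]}
After op 9 (replace /n/2 49): {"cq":{"a":26,"e":36,"nxw":22,"qg":46,"vi":18},"lo":9,"n":[31,49,49,68,0,73],"u":[83,55,78,19]}
After op 10 (add /n/4 53): {"cq":{"a":26,"e":36,"nxw":22,"qg":46,"vi":18},"lo":9,"n":[31,49,49,68,53,0,73],"u":[83,55,78,19]}
After op 11 (replace /lo 53): {"cq":{"a":26,"e":36,"nxw":22,"qg":46,"vi":18},"lo":53,"n":[31,49,49,68,53,0,73],"u":[83,55,78,19]}
After op 12 (add /n/3 11): {"cq":{"a":26,"e":36,"nxw":22,"qg":46,"vi":18},"lo":53,"n":[31,49,49,11,68,53,0,73],"u":[83,55,78,19]}
After op 13 (replace /n/6 58): {"cq":{"a":26,"e":36,"nxw":22,"qg":46,"vi":18},"lo":53,"n":[31,49,49,11,68,53,58,73],"u":[83,55,78,19]}
After op 14 (add /u/2 23): {"cq":{"a":26,"e":36,"nxw":22,"qg":46,"vi":18},"lo":53,"n":[31,49,49,11,68,53,58,73],"u":[83,55,23,78,19]}
After op 15 (add /u/1 36): {"cq":{"a":26,"e":36,"nxw":22,"qg":46,"vi":18},"lo":53,"n":[31,49,49,11,68,53,58,73],"u":[83,36,55,23,78,19]}
After op 16 (replace /u/0 10): {"cq":{"a":26,"e":36,"nxw":22,"qg":46,"vi":18},"lo":53,"n":[31,49,49,11,68,53,58,73],"u":[10,36,55,23,78,19]}
Size at path /cq: 5

Answer: 5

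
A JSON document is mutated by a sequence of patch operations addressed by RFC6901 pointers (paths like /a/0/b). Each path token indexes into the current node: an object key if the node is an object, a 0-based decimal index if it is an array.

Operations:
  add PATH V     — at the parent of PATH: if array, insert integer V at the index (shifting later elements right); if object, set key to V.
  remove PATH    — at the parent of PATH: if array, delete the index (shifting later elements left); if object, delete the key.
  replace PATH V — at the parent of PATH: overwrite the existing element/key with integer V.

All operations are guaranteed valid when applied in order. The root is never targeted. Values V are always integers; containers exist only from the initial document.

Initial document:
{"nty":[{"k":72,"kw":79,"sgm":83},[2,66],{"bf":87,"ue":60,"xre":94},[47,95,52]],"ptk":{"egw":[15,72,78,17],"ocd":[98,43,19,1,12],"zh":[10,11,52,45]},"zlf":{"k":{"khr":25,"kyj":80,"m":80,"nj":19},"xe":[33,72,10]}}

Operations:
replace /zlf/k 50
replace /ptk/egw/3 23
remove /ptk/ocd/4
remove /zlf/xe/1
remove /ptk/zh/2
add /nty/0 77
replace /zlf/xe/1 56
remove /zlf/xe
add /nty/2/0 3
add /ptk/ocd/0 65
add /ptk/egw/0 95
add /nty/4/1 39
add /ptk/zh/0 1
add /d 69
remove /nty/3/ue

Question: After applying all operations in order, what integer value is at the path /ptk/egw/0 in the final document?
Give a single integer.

After op 1 (replace /zlf/k 50): {"nty":[{"k":72,"kw":79,"sgm":83},[2,66],{"bf":87,"ue":60,"xre":94},[47,95,52]],"ptk":{"egw":[15,72,78,17],"ocd":[98,43,19,1,12],"zh":[10,11,52,45]},"zlf":{"k":50,"xe":[33,72,10]}}
After op 2 (replace /ptk/egw/3 23): {"nty":[{"k":72,"kw":79,"sgm":83},[2,66],{"bf":87,"ue":60,"xre":94},[47,95,52]],"ptk":{"egw":[15,72,78,23],"ocd":[98,43,19,1,12],"zh":[10,11,52,45]},"zlf":{"k":50,"xe":[33,72,10]}}
After op 3 (remove /ptk/ocd/4): {"nty":[{"k":72,"kw":79,"sgm":83},[2,66],{"bf":87,"ue":60,"xre":94},[47,95,52]],"ptk":{"egw":[15,72,78,23],"ocd":[98,43,19,1],"zh":[10,11,52,45]},"zlf":{"k":50,"xe":[33,72,10]}}
After op 4 (remove /zlf/xe/1): {"nty":[{"k":72,"kw":79,"sgm":83},[2,66],{"bf":87,"ue":60,"xre":94},[47,95,52]],"ptk":{"egw":[15,72,78,23],"ocd":[98,43,19,1],"zh":[10,11,52,45]},"zlf":{"k":50,"xe":[33,10]}}
After op 5 (remove /ptk/zh/2): {"nty":[{"k":72,"kw":79,"sgm":83},[2,66],{"bf":87,"ue":60,"xre":94},[47,95,52]],"ptk":{"egw":[15,72,78,23],"ocd":[98,43,19,1],"zh":[10,11,45]},"zlf":{"k":50,"xe":[33,10]}}
After op 6 (add /nty/0 77): {"nty":[77,{"k":72,"kw":79,"sgm":83},[2,66],{"bf":87,"ue":60,"xre":94},[47,95,52]],"ptk":{"egw":[15,72,78,23],"ocd":[98,43,19,1],"zh":[10,11,45]},"zlf":{"k":50,"xe":[33,10]}}
After op 7 (replace /zlf/xe/1 56): {"nty":[77,{"k":72,"kw":79,"sgm":83},[2,66],{"bf":87,"ue":60,"xre":94},[47,95,52]],"ptk":{"egw":[15,72,78,23],"ocd":[98,43,19,1],"zh":[10,11,45]},"zlf":{"k":50,"xe":[33,56]}}
After op 8 (remove /zlf/xe): {"nty":[77,{"k":72,"kw":79,"sgm":83},[2,66],{"bf":87,"ue":60,"xre":94},[47,95,52]],"ptk":{"egw":[15,72,78,23],"ocd":[98,43,19,1],"zh":[10,11,45]},"zlf":{"k":50}}
After op 9 (add /nty/2/0 3): {"nty":[77,{"k":72,"kw":79,"sgm":83},[3,2,66],{"bf":87,"ue":60,"xre":94},[47,95,52]],"ptk":{"egw":[15,72,78,23],"ocd":[98,43,19,1],"zh":[10,11,45]},"zlf":{"k":50}}
After op 10 (add /ptk/ocd/0 65): {"nty":[77,{"k":72,"kw":79,"sgm":83},[3,2,66],{"bf":87,"ue":60,"xre":94},[47,95,52]],"ptk":{"egw":[15,72,78,23],"ocd":[65,98,43,19,1],"zh":[10,11,45]},"zlf":{"k":50}}
After op 11 (add /ptk/egw/0 95): {"nty":[77,{"k":72,"kw":79,"sgm":83},[3,2,66],{"bf":87,"ue":60,"xre":94},[47,95,52]],"ptk":{"egw":[95,15,72,78,23],"ocd":[65,98,43,19,1],"zh":[10,11,45]},"zlf":{"k":50}}
After op 12 (add /nty/4/1 39): {"nty":[77,{"k":72,"kw":79,"sgm":83},[3,2,66],{"bf":87,"ue":60,"xre":94},[47,39,95,52]],"ptk":{"egw":[95,15,72,78,23],"ocd":[65,98,43,19,1],"zh":[10,11,45]},"zlf":{"k":50}}
After op 13 (add /ptk/zh/0 1): {"nty":[77,{"k":72,"kw":79,"sgm":83},[3,2,66],{"bf":87,"ue":60,"xre":94},[47,39,95,52]],"ptk":{"egw":[95,15,72,78,23],"ocd":[65,98,43,19,1],"zh":[1,10,11,45]},"zlf":{"k":50}}
After op 14 (add /d 69): {"d":69,"nty":[77,{"k":72,"kw":79,"sgm":83},[3,2,66],{"bf":87,"ue":60,"xre":94},[47,39,95,52]],"ptk":{"egw":[95,15,72,78,23],"ocd":[65,98,43,19,1],"zh":[1,10,11,45]},"zlf":{"k":50}}
After op 15 (remove /nty/3/ue): {"d":69,"nty":[77,{"k":72,"kw":79,"sgm":83},[3,2,66],{"bf":87,"xre":94},[47,39,95,52]],"ptk":{"egw":[95,15,72,78,23],"ocd":[65,98,43,19,1],"zh":[1,10,11,45]},"zlf":{"k":50}}
Value at /ptk/egw/0: 95

Answer: 95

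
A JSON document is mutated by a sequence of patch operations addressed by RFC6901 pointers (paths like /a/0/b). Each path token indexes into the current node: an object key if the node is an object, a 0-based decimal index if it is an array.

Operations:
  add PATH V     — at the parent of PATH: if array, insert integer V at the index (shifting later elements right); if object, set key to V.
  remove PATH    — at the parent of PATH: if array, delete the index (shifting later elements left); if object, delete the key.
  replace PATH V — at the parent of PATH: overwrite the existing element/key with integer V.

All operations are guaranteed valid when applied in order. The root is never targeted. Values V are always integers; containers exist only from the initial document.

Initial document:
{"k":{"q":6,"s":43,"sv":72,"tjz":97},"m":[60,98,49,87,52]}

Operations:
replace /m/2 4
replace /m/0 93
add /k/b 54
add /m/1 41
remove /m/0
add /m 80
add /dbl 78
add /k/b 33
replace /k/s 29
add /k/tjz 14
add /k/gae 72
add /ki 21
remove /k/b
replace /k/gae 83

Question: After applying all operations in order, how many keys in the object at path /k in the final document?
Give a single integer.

After op 1 (replace /m/2 4): {"k":{"q":6,"s":43,"sv":72,"tjz":97},"m":[60,98,4,87,52]}
After op 2 (replace /m/0 93): {"k":{"q":6,"s":43,"sv":72,"tjz":97},"m":[93,98,4,87,52]}
After op 3 (add /k/b 54): {"k":{"b":54,"q":6,"s":43,"sv":72,"tjz":97},"m":[93,98,4,87,52]}
After op 4 (add /m/1 41): {"k":{"b":54,"q":6,"s":43,"sv":72,"tjz":97},"m":[93,41,98,4,87,52]}
After op 5 (remove /m/0): {"k":{"b":54,"q":6,"s":43,"sv":72,"tjz":97},"m":[41,98,4,87,52]}
After op 6 (add /m 80): {"k":{"b":54,"q":6,"s":43,"sv":72,"tjz":97},"m":80}
After op 7 (add /dbl 78): {"dbl":78,"k":{"b":54,"q":6,"s":43,"sv":72,"tjz":97},"m":80}
After op 8 (add /k/b 33): {"dbl":78,"k":{"b":33,"q":6,"s":43,"sv":72,"tjz":97},"m":80}
After op 9 (replace /k/s 29): {"dbl":78,"k":{"b":33,"q":6,"s":29,"sv":72,"tjz":97},"m":80}
After op 10 (add /k/tjz 14): {"dbl":78,"k":{"b":33,"q":6,"s":29,"sv":72,"tjz":14},"m":80}
After op 11 (add /k/gae 72): {"dbl":78,"k":{"b":33,"gae":72,"q":6,"s":29,"sv":72,"tjz":14},"m":80}
After op 12 (add /ki 21): {"dbl":78,"k":{"b":33,"gae":72,"q":6,"s":29,"sv":72,"tjz":14},"ki":21,"m":80}
After op 13 (remove /k/b): {"dbl":78,"k":{"gae":72,"q":6,"s":29,"sv":72,"tjz":14},"ki":21,"m":80}
After op 14 (replace /k/gae 83): {"dbl":78,"k":{"gae":83,"q":6,"s":29,"sv":72,"tjz":14},"ki":21,"m":80}
Size at path /k: 5

Answer: 5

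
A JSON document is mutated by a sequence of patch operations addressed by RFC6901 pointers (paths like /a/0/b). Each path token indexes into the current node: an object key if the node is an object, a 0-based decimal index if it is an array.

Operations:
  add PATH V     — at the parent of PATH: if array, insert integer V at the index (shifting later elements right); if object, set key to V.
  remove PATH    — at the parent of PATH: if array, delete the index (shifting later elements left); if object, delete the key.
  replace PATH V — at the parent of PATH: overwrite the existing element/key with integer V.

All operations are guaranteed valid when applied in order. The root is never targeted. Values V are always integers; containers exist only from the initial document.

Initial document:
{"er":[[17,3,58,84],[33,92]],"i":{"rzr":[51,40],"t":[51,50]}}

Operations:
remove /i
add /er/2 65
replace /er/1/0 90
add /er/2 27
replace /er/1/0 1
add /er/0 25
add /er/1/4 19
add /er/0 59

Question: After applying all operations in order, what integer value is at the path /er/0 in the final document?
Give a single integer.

After op 1 (remove /i): {"er":[[17,3,58,84],[33,92]]}
After op 2 (add /er/2 65): {"er":[[17,3,58,84],[33,92],65]}
After op 3 (replace /er/1/0 90): {"er":[[17,3,58,84],[90,92],65]}
After op 4 (add /er/2 27): {"er":[[17,3,58,84],[90,92],27,65]}
After op 5 (replace /er/1/0 1): {"er":[[17,3,58,84],[1,92],27,65]}
After op 6 (add /er/0 25): {"er":[25,[17,3,58,84],[1,92],27,65]}
After op 7 (add /er/1/4 19): {"er":[25,[17,3,58,84,19],[1,92],27,65]}
After op 8 (add /er/0 59): {"er":[59,25,[17,3,58,84,19],[1,92],27,65]}
Value at /er/0: 59

Answer: 59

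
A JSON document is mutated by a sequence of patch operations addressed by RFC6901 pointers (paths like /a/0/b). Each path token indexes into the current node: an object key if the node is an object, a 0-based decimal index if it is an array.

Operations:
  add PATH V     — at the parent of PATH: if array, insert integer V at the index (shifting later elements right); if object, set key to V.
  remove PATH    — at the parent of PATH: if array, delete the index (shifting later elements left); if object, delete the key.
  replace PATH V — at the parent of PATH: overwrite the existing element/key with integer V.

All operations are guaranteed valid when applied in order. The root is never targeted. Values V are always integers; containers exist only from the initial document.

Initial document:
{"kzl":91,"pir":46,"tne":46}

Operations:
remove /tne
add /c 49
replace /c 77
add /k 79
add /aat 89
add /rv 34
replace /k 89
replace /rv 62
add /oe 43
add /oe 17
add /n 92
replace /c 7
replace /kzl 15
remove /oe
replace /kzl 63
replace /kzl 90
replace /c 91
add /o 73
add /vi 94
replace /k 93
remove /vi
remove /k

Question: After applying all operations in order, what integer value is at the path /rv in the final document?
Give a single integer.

After op 1 (remove /tne): {"kzl":91,"pir":46}
After op 2 (add /c 49): {"c":49,"kzl":91,"pir":46}
After op 3 (replace /c 77): {"c":77,"kzl":91,"pir":46}
After op 4 (add /k 79): {"c":77,"k":79,"kzl":91,"pir":46}
After op 5 (add /aat 89): {"aat":89,"c":77,"k":79,"kzl":91,"pir":46}
After op 6 (add /rv 34): {"aat":89,"c":77,"k":79,"kzl":91,"pir":46,"rv":34}
After op 7 (replace /k 89): {"aat":89,"c":77,"k":89,"kzl":91,"pir":46,"rv":34}
After op 8 (replace /rv 62): {"aat":89,"c":77,"k":89,"kzl":91,"pir":46,"rv":62}
After op 9 (add /oe 43): {"aat":89,"c":77,"k":89,"kzl":91,"oe":43,"pir":46,"rv":62}
After op 10 (add /oe 17): {"aat":89,"c":77,"k":89,"kzl":91,"oe":17,"pir":46,"rv":62}
After op 11 (add /n 92): {"aat":89,"c":77,"k":89,"kzl":91,"n":92,"oe":17,"pir":46,"rv":62}
After op 12 (replace /c 7): {"aat":89,"c":7,"k":89,"kzl":91,"n":92,"oe":17,"pir":46,"rv":62}
After op 13 (replace /kzl 15): {"aat":89,"c":7,"k":89,"kzl":15,"n":92,"oe":17,"pir":46,"rv":62}
After op 14 (remove /oe): {"aat":89,"c":7,"k":89,"kzl":15,"n":92,"pir":46,"rv":62}
After op 15 (replace /kzl 63): {"aat":89,"c":7,"k":89,"kzl":63,"n":92,"pir":46,"rv":62}
After op 16 (replace /kzl 90): {"aat":89,"c":7,"k":89,"kzl":90,"n":92,"pir":46,"rv":62}
After op 17 (replace /c 91): {"aat":89,"c":91,"k":89,"kzl":90,"n":92,"pir":46,"rv":62}
After op 18 (add /o 73): {"aat":89,"c":91,"k":89,"kzl":90,"n":92,"o":73,"pir":46,"rv":62}
After op 19 (add /vi 94): {"aat":89,"c":91,"k":89,"kzl":90,"n":92,"o":73,"pir":46,"rv":62,"vi":94}
After op 20 (replace /k 93): {"aat":89,"c":91,"k":93,"kzl":90,"n":92,"o":73,"pir":46,"rv":62,"vi":94}
After op 21 (remove /vi): {"aat":89,"c":91,"k":93,"kzl":90,"n":92,"o":73,"pir":46,"rv":62}
After op 22 (remove /k): {"aat":89,"c":91,"kzl":90,"n":92,"o":73,"pir":46,"rv":62}
Value at /rv: 62

Answer: 62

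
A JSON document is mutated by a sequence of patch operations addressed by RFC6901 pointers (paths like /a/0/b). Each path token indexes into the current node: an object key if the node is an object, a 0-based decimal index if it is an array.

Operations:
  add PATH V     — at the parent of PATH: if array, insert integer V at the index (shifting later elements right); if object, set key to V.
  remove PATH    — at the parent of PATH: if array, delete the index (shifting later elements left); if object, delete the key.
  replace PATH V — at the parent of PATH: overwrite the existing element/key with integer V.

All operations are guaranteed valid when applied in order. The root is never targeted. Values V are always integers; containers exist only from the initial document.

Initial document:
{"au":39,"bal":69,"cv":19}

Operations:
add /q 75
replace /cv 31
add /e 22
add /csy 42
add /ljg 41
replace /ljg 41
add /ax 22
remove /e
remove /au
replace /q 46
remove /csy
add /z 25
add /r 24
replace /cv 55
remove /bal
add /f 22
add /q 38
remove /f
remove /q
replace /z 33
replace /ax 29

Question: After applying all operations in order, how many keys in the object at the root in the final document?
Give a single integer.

After op 1 (add /q 75): {"au":39,"bal":69,"cv":19,"q":75}
After op 2 (replace /cv 31): {"au":39,"bal":69,"cv":31,"q":75}
After op 3 (add /e 22): {"au":39,"bal":69,"cv":31,"e":22,"q":75}
After op 4 (add /csy 42): {"au":39,"bal":69,"csy":42,"cv":31,"e":22,"q":75}
After op 5 (add /ljg 41): {"au":39,"bal":69,"csy":42,"cv":31,"e":22,"ljg":41,"q":75}
After op 6 (replace /ljg 41): {"au":39,"bal":69,"csy":42,"cv":31,"e":22,"ljg":41,"q":75}
After op 7 (add /ax 22): {"au":39,"ax":22,"bal":69,"csy":42,"cv":31,"e":22,"ljg":41,"q":75}
After op 8 (remove /e): {"au":39,"ax":22,"bal":69,"csy":42,"cv":31,"ljg":41,"q":75}
After op 9 (remove /au): {"ax":22,"bal":69,"csy":42,"cv":31,"ljg":41,"q":75}
After op 10 (replace /q 46): {"ax":22,"bal":69,"csy":42,"cv":31,"ljg":41,"q":46}
After op 11 (remove /csy): {"ax":22,"bal":69,"cv":31,"ljg":41,"q":46}
After op 12 (add /z 25): {"ax":22,"bal":69,"cv":31,"ljg":41,"q":46,"z":25}
After op 13 (add /r 24): {"ax":22,"bal":69,"cv":31,"ljg":41,"q":46,"r":24,"z":25}
After op 14 (replace /cv 55): {"ax":22,"bal":69,"cv":55,"ljg":41,"q":46,"r":24,"z":25}
After op 15 (remove /bal): {"ax":22,"cv":55,"ljg":41,"q":46,"r":24,"z":25}
After op 16 (add /f 22): {"ax":22,"cv":55,"f":22,"ljg":41,"q":46,"r":24,"z":25}
After op 17 (add /q 38): {"ax":22,"cv":55,"f":22,"ljg":41,"q":38,"r":24,"z":25}
After op 18 (remove /f): {"ax":22,"cv":55,"ljg":41,"q":38,"r":24,"z":25}
After op 19 (remove /q): {"ax":22,"cv":55,"ljg":41,"r":24,"z":25}
After op 20 (replace /z 33): {"ax":22,"cv":55,"ljg":41,"r":24,"z":33}
After op 21 (replace /ax 29): {"ax":29,"cv":55,"ljg":41,"r":24,"z":33}
Size at the root: 5

Answer: 5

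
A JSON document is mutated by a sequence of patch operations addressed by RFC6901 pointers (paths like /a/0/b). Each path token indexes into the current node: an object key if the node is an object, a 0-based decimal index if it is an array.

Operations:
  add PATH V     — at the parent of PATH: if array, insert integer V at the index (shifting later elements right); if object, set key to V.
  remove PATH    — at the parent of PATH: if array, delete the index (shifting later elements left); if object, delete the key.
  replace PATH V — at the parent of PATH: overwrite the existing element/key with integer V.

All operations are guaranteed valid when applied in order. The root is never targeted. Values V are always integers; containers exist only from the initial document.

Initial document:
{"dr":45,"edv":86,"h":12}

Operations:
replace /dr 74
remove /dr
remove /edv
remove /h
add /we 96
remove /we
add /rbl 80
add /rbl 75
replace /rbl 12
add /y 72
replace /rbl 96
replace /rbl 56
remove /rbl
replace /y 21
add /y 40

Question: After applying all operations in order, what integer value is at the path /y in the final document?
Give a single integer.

Answer: 40

Derivation:
After op 1 (replace /dr 74): {"dr":74,"edv":86,"h":12}
After op 2 (remove /dr): {"edv":86,"h":12}
After op 3 (remove /edv): {"h":12}
After op 4 (remove /h): {}
After op 5 (add /we 96): {"we":96}
After op 6 (remove /we): {}
After op 7 (add /rbl 80): {"rbl":80}
After op 8 (add /rbl 75): {"rbl":75}
After op 9 (replace /rbl 12): {"rbl":12}
After op 10 (add /y 72): {"rbl":12,"y":72}
After op 11 (replace /rbl 96): {"rbl":96,"y":72}
After op 12 (replace /rbl 56): {"rbl":56,"y":72}
After op 13 (remove /rbl): {"y":72}
After op 14 (replace /y 21): {"y":21}
After op 15 (add /y 40): {"y":40}
Value at /y: 40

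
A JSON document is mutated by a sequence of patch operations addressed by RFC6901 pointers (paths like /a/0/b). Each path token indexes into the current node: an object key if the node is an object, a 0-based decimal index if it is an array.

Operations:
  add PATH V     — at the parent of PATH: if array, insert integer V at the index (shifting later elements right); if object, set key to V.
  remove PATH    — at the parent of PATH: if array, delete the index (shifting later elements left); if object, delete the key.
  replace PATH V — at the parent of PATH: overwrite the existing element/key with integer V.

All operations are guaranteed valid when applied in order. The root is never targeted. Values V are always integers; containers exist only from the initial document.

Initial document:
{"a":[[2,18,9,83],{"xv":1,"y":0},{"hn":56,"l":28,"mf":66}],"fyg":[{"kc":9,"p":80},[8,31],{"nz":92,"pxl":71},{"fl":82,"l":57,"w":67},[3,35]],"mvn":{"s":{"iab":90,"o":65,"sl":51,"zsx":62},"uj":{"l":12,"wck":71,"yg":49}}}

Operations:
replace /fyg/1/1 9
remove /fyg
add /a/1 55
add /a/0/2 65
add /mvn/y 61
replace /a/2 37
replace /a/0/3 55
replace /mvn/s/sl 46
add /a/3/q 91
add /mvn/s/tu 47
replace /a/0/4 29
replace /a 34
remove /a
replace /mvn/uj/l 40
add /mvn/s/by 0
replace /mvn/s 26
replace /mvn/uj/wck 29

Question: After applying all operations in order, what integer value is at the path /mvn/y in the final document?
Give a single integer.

Answer: 61

Derivation:
After op 1 (replace /fyg/1/1 9): {"a":[[2,18,9,83],{"xv":1,"y":0},{"hn":56,"l":28,"mf":66}],"fyg":[{"kc":9,"p":80},[8,9],{"nz":92,"pxl":71},{"fl":82,"l":57,"w":67},[3,35]],"mvn":{"s":{"iab":90,"o":65,"sl":51,"zsx":62},"uj":{"l":12,"wck":71,"yg":49}}}
After op 2 (remove /fyg): {"a":[[2,18,9,83],{"xv":1,"y":0},{"hn":56,"l":28,"mf":66}],"mvn":{"s":{"iab":90,"o":65,"sl":51,"zsx":62},"uj":{"l":12,"wck":71,"yg":49}}}
After op 3 (add /a/1 55): {"a":[[2,18,9,83],55,{"xv":1,"y":0},{"hn":56,"l":28,"mf":66}],"mvn":{"s":{"iab":90,"o":65,"sl":51,"zsx":62},"uj":{"l":12,"wck":71,"yg":49}}}
After op 4 (add /a/0/2 65): {"a":[[2,18,65,9,83],55,{"xv":1,"y":0},{"hn":56,"l":28,"mf":66}],"mvn":{"s":{"iab":90,"o":65,"sl":51,"zsx":62},"uj":{"l":12,"wck":71,"yg":49}}}
After op 5 (add /mvn/y 61): {"a":[[2,18,65,9,83],55,{"xv":1,"y":0},{"hn":56,"l":28,"mf":66}],"mvn":{"s":{"iab":90,"o":65,"sl":51,"zsx":62},"uj":{"l":12,"wck":71,"yg":49},"y":61}}
After op 6 (replace /a/2 37): {"a":[[2,18,65,9,83],55,37,{"hn":56,"l":28,"mf":66}],"mvn":{"s":{"iab":90,"o":65,"sl":51,"zsx":62},"uj":{"l":12,"wck":71,"yg":49},"y":61}}
After op 7 (replace /a/0/3 55): {"a":[[2,18,65,55,83],55,37,{"hn":56,"l":28,"mf":66}],"mvn":{"s":{"iab":90,"o":65,"sl":51,"zsx":62},"uj":{"l":12,"wck":71,"yg":49},"y":61}}
After op 8 (replace /mvn/s/sl 46): {"a":[[2,18,65,55,83],55,37,{"hn":56,"l":28,"mf":66}],"mvn":{"s":{"iab":90,"o":65,"sl":46,"zsx":62},"uj":{"l":12,"wck":71,"yg":49},"y":61}}
After op 9 (add /a/3/q 91): {"a":[[2,18,65,55,83],55,37,{"hn":56,"l":28,"mf":66,"q":91}],"mvn":{"s":{"iab":90,"o":65,"sl":46,"zsx":62},"uj":{"l":12,"wck":71,"yg":49},"y":61}}
After op 10 (add /mvn/s/tu 47): {"a":[[2,18,65,55,83],55,37,{"hn":56,"l":28,"mf":66,"q":91}],"mvn":{"s":{"iab":90,"o":65,"sl":46,"tu":47,"zsx":62},"uj":{"l":12,"wck":71,"yg":49},"y":61}}
After op 11 (replace /a/0/4 29): {"a":[[2,18,65,55,29],55,37,{"hn":56,"l":28,"mf":66,"q":91}],"mvn":{"s":{"iab":90,"o":65,"sl":46,"tu":47,"zsx":62},"uj":{"l":12,"wck":71,"yg":49},"y":61}}
After op 12 (replace /a 34): {"a":34,"mvn":{"s":{"iab":90,"o":65,"sl":46,"tu":47,"zsx":62},"uj":{"l":12,"wck":71,"yg":49},"y":61}}
After op 13 (remove /a): {"mvn":{"s":{"iab":90,"o":65,"sl":46,"tu":47,"zsx":62},"uj":{"l":12,"wck":71,"yg":49},"y":61}}
After op 14 (replace /mvn/uj/l 40): {"mvn":{"s":{"iab":90,"o":65,"sl":46,"tu":47,"zsx":62},"uj":{"l":40,"wck":71,"yg":49},"y":61}}
After op 15 (add /mvn/s/by 0): {"mvn":{"s":{"by":0,"iab":90,"o":65,"sl":46,"tu":47,"zsx":62},"uj":{"l":40,"wck":71,"yg":49},"y":61}}
After op 16 (replace /mvn/s 26): {"mvn":{"s":26,"uj":{"l":40,"wck":71,"yg":49},"y":61}}
After op 17 (replace /mvn/uj/wck 29): {"mvn":{"s":26,"uj":{"l":40,"wck":29,"yg":49},"y":61}}
Value at /mvn/y: 61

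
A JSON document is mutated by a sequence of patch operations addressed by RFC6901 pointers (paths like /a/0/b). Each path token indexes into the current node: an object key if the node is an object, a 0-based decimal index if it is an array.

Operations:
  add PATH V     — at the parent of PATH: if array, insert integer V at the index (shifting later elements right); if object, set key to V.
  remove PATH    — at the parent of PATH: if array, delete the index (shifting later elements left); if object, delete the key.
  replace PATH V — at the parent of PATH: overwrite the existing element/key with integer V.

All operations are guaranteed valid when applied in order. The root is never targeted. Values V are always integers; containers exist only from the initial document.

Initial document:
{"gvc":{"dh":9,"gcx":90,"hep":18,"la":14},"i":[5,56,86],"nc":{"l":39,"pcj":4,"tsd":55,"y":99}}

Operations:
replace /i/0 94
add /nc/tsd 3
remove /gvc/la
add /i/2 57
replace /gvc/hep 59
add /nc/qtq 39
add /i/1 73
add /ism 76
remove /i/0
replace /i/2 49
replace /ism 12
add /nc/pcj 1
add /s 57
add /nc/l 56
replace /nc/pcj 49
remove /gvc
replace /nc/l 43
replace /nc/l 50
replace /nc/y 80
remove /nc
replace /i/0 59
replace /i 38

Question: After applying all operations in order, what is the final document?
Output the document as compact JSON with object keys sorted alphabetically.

After op 1 (replace /i/0 94): {"gvc":{"dh":9,"gcx":90,"hep":18,"la":14},"i":[94,56,86],"nc":{"l":39,"pcj":4,"tsd":55,"y":99}}
After op 2 (add /nc/tsd 3): {"gvc":{"dh":9,"gcx":90,"hep":18,"la":14},"i":[94,56,86],"nc":{"l":39,"pcj":4,"tsd":3,"y":99}}
After op 3 (remove /gvc/la): {"gvc":{"dh":9,"gcx":90,"hep":18},"i":[94,56,86],"nc":{"l":39,"pcj":4,"tsd":3,"y":99}}
After op 4 (add /i/2 57): {"gvc":{"dh":9,"gcx":90,"hep":18},"i":[94,56,57,86],"nc":{"l":39,"pcj":4,"tsd":3,"y":99}}
After op 5 (replace /gvc/hep 59): {"gvc":{"dh":9,"gcx":90,"hep":59},"i":[94,56,57,86],"nc":{"l":39,"pcj":4,"tsd":3,"y":99}}
After op 6 (add /nc/qtq 39): {"gvc":{"dh":9,"gcx":90,"hep":59},"i":[94,56,57,86],"nc":{"l":39,"pcj":4,"qtq":39,"tsd":3,"y":99}}
After op 7 (add /i/1 73): {"gvc":{"dh":9,"gcx":90,"hep":59},"i":[94,73,56,57,86],"nc":{"l":39,"pcj":4,"qtq":39,"tsd":3,"y":99}}
After op 8 (add /ism 76): {"gvc":{"dh":9,"gcx":90,"hep":59},"i":[94,73,56,57,86],"ism":76,"nc":{"l":39,"pcj":4,"qtq":39,"tsd":3,"y":99}}
After op 9 (remove /i/0): {"gvc":{"dh":9,"gcx":90,"hep":59},"i":[73,56,57,86],"ism":76,"nc":{"l":39,"pcj":4,"qtq":39,"tsd":3,"y":99}}
After op 10 (replace /i/2 49): {"gvc":{"dh":9,"gcx":90,"hep":59},"i":[73,56,49,86],"ism":76,"nc":{"l":39,"pcj":4,"qtq":39,"tsd":3,"y":99}}
After op 11 (replace /ism 12): {"gvc":{"dh":9,"gcx":90,"hep":59},"i":[73,56,49,86],"ism":12,"nc":{"l":39,"pcj":4,"qtq":39,"tsd":3,"y":99}}
After op 12 (add /nc/pcj 1): {"gvc":{"dh":9,"gcx":90,"hep":59},"i":[73,56,49,86],"ism":12,"nc":{"l":39,"pcj":1,"qtq":39,"tsd":3,"y":99}}
After op 13 (add /s 57): {"gvc":{"dh":9,"gcx":90,"hep":59},"i":[73,56,49,86],"ism":12,"nc":{"l":39,"pcj":1,"qtq":39,"tsd":3,"y":99},"s":57}
After op 14 (add /nc/l 56): {"gvc":{"dh":9,"gcx":90,"hep":59},"i":[73,56,49,86],"ism":12,"nc":{"l":56,"pcj":1,"qtq":39,"tsd":3,"y":99},"s":57}
After op 15 (replace /nc/pcj 49): {"gvc":{"dh":9,"gcx":90,"hep":59},"i":[73,56,49,86],"ism":12,"nc":{"l":56,"pcj":49,"qtq":39,"tsd":3,"y":99},"s":57}
After op 16 (remove /gvc): {"i":[73,56,49,86],"ism":12,"nc":{"l":56,"pcj":49,"qtq":39,"tsd":3,"y":99},"s":57}
After op 17 (replace /nc/l 43): {"i":[73,56,49,86],"ism":12,"nc":{"l":43,"pcj":49,"qtq":39,"tsd":3,"y":99},"s":57}
After op 18 (replace /nc/l 50): {"i":[73,56,49,86],"ism":12,"nc":{"l":50,"pcj":49,"qtq":39,"tsd":3,"y":99},"s":57}
After op 19 (replace /nc/y 80): {"i":[73,56,49,86],"ism":12,"nc":{"l":50,"pcj":49,"qtq":39,"tsd":3,"y":80},"s":57}
After op 20 (remove /nc): {"i":[73,56,49,86],"ism":12,"s":57}
After op 21 (replace /i/0 59): {"i":[59,56,49,86],"ism":12,"s":57}
After op 22 (replace /i 38): {"i":38,"ism":12,"s":57}

Answer: {"i":38,"ism":12,"s":57}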